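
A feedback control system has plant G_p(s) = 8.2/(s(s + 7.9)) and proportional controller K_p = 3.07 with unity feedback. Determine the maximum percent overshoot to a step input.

The closed-loop denominator s² + 7.9s + 25.17 gives ω_n = √25.17 = 5.017 and ζ = 7.9/(2ω_n) = 0.7873.
%OS = 100·exp(−πζ/√(1−ζ²)) = 100·exp(−π·0.7873/√0.3802) = 1.81%.

1.81%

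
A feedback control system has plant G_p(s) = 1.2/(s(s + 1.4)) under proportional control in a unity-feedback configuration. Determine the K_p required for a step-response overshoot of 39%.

From %OS = 100·exp(−πζ/√(1−ζ²)) = 39%, ζ = −ln(0.39)/√(π²+ln²(0.39)) = 0.2871.
Characteristic equation s² + 1.4s + 1.2K_p = 0 gives ζ = 1.4/(2√(1.2K_p)).
Setting ζ = 0.2871: √(1.2K_p) = 1.4/(2·0.2871) = 2.438, so K_p = 5.945/1.2 = 4.95.

K_p = 4.95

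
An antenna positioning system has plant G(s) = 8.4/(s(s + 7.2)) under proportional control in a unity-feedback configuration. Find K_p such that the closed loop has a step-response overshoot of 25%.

K_p = 9.47

From %OS = 100·exp(−πζ/√(1−ζ²)) = 25%, ζ = −ln(0.25)/√(π²+ln²(0.25)) = 0.4037.
Characteristic equation s² + 7.2s + 8.4K_p = 0 gives ζ = 7.2/(2√(8.4K_p)).
Setting ζ = 0.4037: √(8.4K_p) = 7.2/(2·0.4037) = 8.917, so K_p = 79.52/8.4 = 9.47.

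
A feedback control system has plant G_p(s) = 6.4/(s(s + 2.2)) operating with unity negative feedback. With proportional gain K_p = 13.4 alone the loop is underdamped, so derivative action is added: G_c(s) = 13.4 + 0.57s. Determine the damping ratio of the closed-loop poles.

Forward path: (13.4 + 0.57s)·6.4/(s(s+2.2)). The closed-loop characteristic equation is s² + (2.2 + 6.4·0.57)s + 6.4·13.4 = 0.
That is s² + 5.848s + 85.76 = 0, so ω_n = 9.261 rad/s and ζ = 5.848/(2·9.261) = 0.3157.

ζ = 0.316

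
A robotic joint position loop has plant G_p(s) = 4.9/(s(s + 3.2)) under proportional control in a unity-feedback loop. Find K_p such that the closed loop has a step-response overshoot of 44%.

From %OS = 100·exp(−πζ/√(1−ζ²)) = 44%, ζ = −ln(0.44)/√(π²+ln²(0.44)) = 0.2528.
Characteristic equation s² + 3.2s + 4.9K_p = 0 gives ζ = 3.2/(2√(4.9K_p)).
Setting ζ = 0.2528: √(4.9K_p) = 3.2/(2·0.2528) = 6.328, so K_p = 40.05/4.9 = 8.17.

K_p = 8.17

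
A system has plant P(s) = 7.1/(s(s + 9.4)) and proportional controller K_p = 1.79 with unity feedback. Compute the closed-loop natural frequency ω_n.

1 + K_p·P(s) = 0 gives s² + 9.4s + 12.71 = 0.
Matching s² + 2ζω_n s + ω_n²: ω_n = √12.71 = 3.565 rad/s and 2ζω_n = 9.4, so ζ = 9.4/(2·3.565) = 1.32.

ω_n = 3.56 rad/s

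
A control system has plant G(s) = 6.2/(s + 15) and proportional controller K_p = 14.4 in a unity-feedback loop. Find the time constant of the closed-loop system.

Closed-loop transfer function: T(s) = K_p·G(s)/(1 + K_p·G(s)) = 89.28/(s + 15 + 89.28) = 89.28/(s + 104.3).
Time constant τ = 1/104.3 = 0.00959 s.

τ = 0.00959 s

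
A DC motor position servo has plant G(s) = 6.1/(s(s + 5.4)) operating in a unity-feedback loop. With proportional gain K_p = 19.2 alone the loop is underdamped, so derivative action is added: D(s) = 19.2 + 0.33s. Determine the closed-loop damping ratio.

ζ = 0.342

Forward path: (19.2 + 0.33s)·6.1/(s(s+5.4)). The closed-loop characteristic equation is s² + (5.4 + 6.1·0.33)s + 6.1·19.2 = 0.
That is s² + 7.413s + 117.1 = 0, so ω_n = 10.82 rad/s and ζ = 7.413/(2·10.82) = 0.3425.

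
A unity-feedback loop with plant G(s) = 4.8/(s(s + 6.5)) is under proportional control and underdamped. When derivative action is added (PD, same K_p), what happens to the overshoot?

decrease

With PD the characteristic equation becomes s² + (a + K·K_d)s + K·K_p = 0; the damping term grows, ζ rises, overshoot falls.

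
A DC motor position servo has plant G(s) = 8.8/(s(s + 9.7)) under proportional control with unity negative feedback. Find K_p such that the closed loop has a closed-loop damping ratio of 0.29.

K_p = 31.8

Closed-loop characteristic equation: s² + 9.7s + K_p·8.8 = 0.
So ω_n = √(8.8K_p) and 2ζω_n = 9.7, giving ζ = 9.7/(2√(8.8K_p)).
Setting ζ = 0.29: √(8.8K_p) = 9.7/(2·0.29) = 16.72, so K_p = 279.7/8.8 = 31.8.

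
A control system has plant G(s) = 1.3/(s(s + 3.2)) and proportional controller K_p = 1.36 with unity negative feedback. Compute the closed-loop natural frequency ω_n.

ω_n = 1.33 rad/s

With unity feedback the closed-loop characteristic equation is s² + 3.2s + 1.36·1.3 = s² + 3.2s + 1.768 = 0.
Matching s² + 2ζω_n s + ω_n²: ω_n = √1.768 = 1.33 rad/s and 2ζω_n = 3.2, so ζ = 3.2/(2·1.33) = 1.2.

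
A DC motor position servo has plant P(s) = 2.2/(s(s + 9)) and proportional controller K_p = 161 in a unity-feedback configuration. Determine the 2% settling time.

The closed-loop denominator s² + 9s + 354.2 gives ω_n = √354.2 = 18.82 and ζ = 9/(2ω_n) = 0.2391.
2% settling time T_s ≈ 4/(ζω_n) = 4/4.5 = 0.889 s.

T_s ≈ 0.889 s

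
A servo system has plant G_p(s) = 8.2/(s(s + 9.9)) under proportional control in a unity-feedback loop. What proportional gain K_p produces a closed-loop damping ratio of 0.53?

K_p = 10.6

Closed-loop characteristic equation: s² + 9.9s + K_p·8.2 = 0.
So ω_n = √(8.2K_p) and 2ζω_n = 9.9, giving ζ = 9.9/(2√(8.2K_p)).
Setting ζ = 0.53: √(8.2K_p) = 9.9/(2·0.53) = 9.34, so K_p = 87.23/8.2 = 10.6.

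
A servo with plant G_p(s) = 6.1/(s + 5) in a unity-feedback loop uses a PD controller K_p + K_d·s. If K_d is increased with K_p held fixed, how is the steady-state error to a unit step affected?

At s = 0 the derivative term contributes nothing: C(0) = K_p regardless of K_d, so K_pos = K_p·G_p(0) and e_ss are unchanged.

unchanged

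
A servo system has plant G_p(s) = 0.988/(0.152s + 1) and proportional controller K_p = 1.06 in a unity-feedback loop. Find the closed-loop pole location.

Closed loop: T(s) = K_p·G_p/(1+K_p·G_p) = 1.047/(0.152s + 1 + 1.047), with pole at s = −(1 + 1.047)/0.152 = −13.47.

s = -13.47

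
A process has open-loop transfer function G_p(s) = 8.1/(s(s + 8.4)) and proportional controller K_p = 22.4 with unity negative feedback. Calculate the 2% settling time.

Closed-loop characteristic equation: s² + 8.4s + 181.4 = 0, so ω_n = 13.47 rad/s and ζ = 8.4/(2·13.47) = 0.3118.
2% settling time T_s ≈ 4/(ζω_n) = 4/4.2 = 0.952 s.

T_s ≈ 0.952 s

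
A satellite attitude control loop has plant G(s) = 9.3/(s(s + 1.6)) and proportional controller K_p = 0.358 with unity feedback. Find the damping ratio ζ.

1 + K_p·G(s) = 0 gives s² + 1.6s + 3.329 = 0.
Matching s² + 2ζω_n s + ω_n²: ω_n = √3.329 = 1.825 rad/s and 2ζω_n = 1.6, so ζ = 1.6/(2·1.825) = 0.438.

ζ = 0.438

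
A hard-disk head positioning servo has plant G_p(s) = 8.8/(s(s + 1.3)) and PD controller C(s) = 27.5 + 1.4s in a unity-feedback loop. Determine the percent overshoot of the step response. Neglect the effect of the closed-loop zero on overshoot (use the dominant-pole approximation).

Forward path: (27.5 + 1.4s)·8.8/(s(s+1.3)). The closed-loop characteristic equation is s² + (1.3 + 8.8·1.4)s + 8.8·27.5 = 0.
That is s² + 13.62s + 242 = 0, so ω_n = 15.56 rad/s and ζ = 13.62/(2·15.56) = 0.4378.
%OS = 100·exp(−πζ/√(1−ζ²)) = 21.7%.

21.7%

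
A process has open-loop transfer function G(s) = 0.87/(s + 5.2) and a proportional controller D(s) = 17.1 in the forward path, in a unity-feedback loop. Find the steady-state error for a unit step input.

0.259

The loop is type 0. Static position error constant K_pos = D(0)·G(0) = 17.1·0.1673 = 2.861.
Steady-state error to a unit step: e_ss = 1/(1+K_pos) = 1/3.861 = 0.259.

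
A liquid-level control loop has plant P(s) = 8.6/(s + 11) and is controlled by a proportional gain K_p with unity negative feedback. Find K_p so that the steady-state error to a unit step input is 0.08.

Steady-state error for a unit step on this type-0 loop is 1/(1 + K_p·P(0)).
P(0) = 0.7818. Require 1/(1 + K_p·0.7818) = 0.08, so 1 + 0.7818·K_p = 12.5.
K_p = (12.5 − 1)/0.7818 = 14.7.

K_p = 14.7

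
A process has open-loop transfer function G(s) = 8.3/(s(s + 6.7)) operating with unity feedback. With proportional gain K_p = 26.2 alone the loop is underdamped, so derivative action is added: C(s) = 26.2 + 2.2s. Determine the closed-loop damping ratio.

ζ = 0.846

Forward path: (26.2 + 2.2s)·8.3/(s(s+6.7)). The closed-loop characteristic equation is s² + (6.7 + 8.3·2.2)s + 8.3·26.2 = 0.
That is s² + 24.96s + 217.5 = 0, so ω_n = 14.75 rad/s and ζ = 24.96/(2·14.75) = 0.8463.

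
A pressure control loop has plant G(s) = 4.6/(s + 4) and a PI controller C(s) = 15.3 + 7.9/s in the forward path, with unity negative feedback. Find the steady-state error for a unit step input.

The open loop C(s)G(s) has a pole at the origin (type 1), so the static position error constant is infinite and e_ss = 1/(1+∞) = 0.

0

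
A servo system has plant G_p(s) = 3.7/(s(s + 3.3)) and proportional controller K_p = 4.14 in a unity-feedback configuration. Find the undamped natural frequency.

With unity feedback the closed-loop characteristic equation is s² + 3.3s + 4.14·3.7 = s² + 3.3s + 15.32 = 0.
So ω_n² = 15.32 ⇒ ω_n = 3.914 rad/s, and ζ = 3.3/(2ω_n) = 0.422.

ω_n = 3.91 rad/s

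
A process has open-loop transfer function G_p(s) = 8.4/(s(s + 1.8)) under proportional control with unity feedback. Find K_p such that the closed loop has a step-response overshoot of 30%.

K_p = 0.753

From %OS = 100·exp(−πζ/√(1−ζ²)) = 30%, ζ = −ln(0.3)/√(π²+ln²(0.3)) = 0.3579.
Characteristic equation s² + 1.8s + 8.4K_p = 0 gives ζ = 1.8/(2√(8.4K_p)).
Setting ζ = 0.3579: √(8.4K_p) = 1.8/(2·0.3579) = 2.515, so K_p = 6.325/8.4 = 0.753.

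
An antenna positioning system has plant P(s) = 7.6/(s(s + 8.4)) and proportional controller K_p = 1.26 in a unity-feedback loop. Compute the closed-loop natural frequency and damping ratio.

The closed-loop denominator is s(s+8.4) + 1.26·7.6 = s² + 8.4s + 9.576.
So ω_n² = 9.576 ⇒ ω_n = 3.095 rad/s, and ζ = 8.4/(2ω_n) = 1.36.

ω_n = 3.09 rad/s, ζ = 1.36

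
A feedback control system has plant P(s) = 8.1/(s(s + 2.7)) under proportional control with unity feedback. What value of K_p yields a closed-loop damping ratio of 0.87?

K_p = 0.297

Closed-loop characteristic equation: s² + 2.7s + K_p·8.1 = 0.
So ω_n = √(8.1K_p) and 2ζω_n = 2.7, giving ζ = 2.7/(2√(8.1K_p)).
Setting ζ = 0.87: √(8.1K_p) = 2.7/(2·0.87) = 1.552, so K_p = 2.408/8.1 = 0.297.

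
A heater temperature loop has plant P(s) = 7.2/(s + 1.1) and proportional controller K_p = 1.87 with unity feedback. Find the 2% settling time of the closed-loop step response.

Closed-loop transfer function: T(s) = K_p·P(s)/(1 + K_p·P(s)) = 13.46/(s + 1.1 + 13.46) = 13.46/(s + 14.56).
Time constant τ = 1/14.56 = 0.06866 s, so the 2% settling time is about 4τ = 0.275 s.

T_s ≈ 0.275 s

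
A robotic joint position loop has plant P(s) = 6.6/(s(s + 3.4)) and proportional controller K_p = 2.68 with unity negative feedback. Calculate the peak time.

T_p = 0.817 s

The closed-loop denominator s² + 3.4s + 17.69 gives ω_n = √17.69 = 4.206 and ζ = 3.4/(2ω_n) = 0.4042.
Damped frequency ω_d = ω_n√(1−ζ²) = 3.847 rad/s, so peak time T_p = π/ω_d = 0.817 s.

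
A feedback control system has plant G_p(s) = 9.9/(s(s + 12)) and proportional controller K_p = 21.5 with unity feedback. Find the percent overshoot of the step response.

24.2%

The closed-loop denominator s² + 12s + 212.8 gives ω_n = √212.8 = 14.59 and ζ = 12/(2ω_n) = 0.4113.
%OS = 100·exp(−πζ/√(1−ζ²)) = 100·exp(−π·0.4113/√0.8309) = 24.2%.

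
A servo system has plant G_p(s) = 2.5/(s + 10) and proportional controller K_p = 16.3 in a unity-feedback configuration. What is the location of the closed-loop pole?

Closed-loop transfer function: T(s) = K_p·G_p(s)/(1 + K_p·G_p(s)) = 40.75/(s + 10 + 40.75) = 40.75/(s + 50.75).
The closed-loop pole is at s = −50.75.

s = -50.75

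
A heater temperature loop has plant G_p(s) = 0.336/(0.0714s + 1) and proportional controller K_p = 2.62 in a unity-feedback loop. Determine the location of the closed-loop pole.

Closed loop: T(s) = K_p·G_p/(1+K_p·G_p) = 0.8803/(0.0714s + 1 + 0.8803), with pole at s = −(1 + 0.8803)/0.0714 = −26.34.

s = -26.34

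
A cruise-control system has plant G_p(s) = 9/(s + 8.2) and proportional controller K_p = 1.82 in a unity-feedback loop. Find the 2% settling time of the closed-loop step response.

Closed-loop transfer function: T(s) = K_p·G_p(s)/(1 + K_p·G_p(s)) = 16.38/(s + 8.2 + 16.38) = 16.38/(s + 24.58).
Time constant τ = 1/24.58 = 0.04068 s, so the 2% settling time is about 4τ = 0.163 s.

T_s ≈ 0.163 s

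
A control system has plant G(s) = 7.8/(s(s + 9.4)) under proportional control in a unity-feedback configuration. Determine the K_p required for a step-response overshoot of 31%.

K_p = 23.2

From %OS = 100·exp(−πζ/√(1−ζ²)) = 31%, ζ = −ln(0.31)/√(π²+ln²(0.31)) = 0.3493.
Characteristic equation s² + 9.4s + 7.8K_p = 0 gives ζ = 9.4/(2√(7.8K_p)).
Setting ζ = 0.3493: √(7.8K_p) = 9.4/(2·0.3493) = 13.45, so K_p = 181/7.8 = 23.2.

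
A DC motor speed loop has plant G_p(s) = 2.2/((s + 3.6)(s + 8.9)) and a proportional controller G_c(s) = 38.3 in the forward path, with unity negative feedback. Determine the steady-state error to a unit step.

0.275

The loop is type 0. Static position error constant K_pos = G_c(0)·G_p(0) = 38.3·0.06866 = 2.63.
Steady-state error to a unit step: e_ss = 1/(1+K_pos) = 1/3.63 = 0.275.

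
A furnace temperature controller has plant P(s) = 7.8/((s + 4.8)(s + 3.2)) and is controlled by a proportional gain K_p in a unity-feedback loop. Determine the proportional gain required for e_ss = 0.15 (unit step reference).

K_p = 11.2

For a type-0 loop with proportional control, e_ss = 1/(1 + K_p·P(0)).
P(0) = 0.5078. Require 1/(1 + K_p·0.5078) = 0.15, so 1 + 0.5078·K_p = 6.667.
K_p = (6.667 − 1)/0.5078 = 11.2.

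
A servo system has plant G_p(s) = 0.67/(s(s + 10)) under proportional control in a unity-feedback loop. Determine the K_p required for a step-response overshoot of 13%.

From %OS = 100·exp(−πζ/√(1−ζ²)) = 13%, ζ = −ln(0.13)/√(π²+ln²(0.13)) = 0.5446.
Characteristic equation s² + 10s + 0.67K_p = 0 gives ζ = 10/(2√(0.67K_p)).
Setting ζ = 0.5446: √(0.67K_p) = 10/(2·0.5446) = 9.18, so K_p = 84.28/0.67 = 126.

K_p = 126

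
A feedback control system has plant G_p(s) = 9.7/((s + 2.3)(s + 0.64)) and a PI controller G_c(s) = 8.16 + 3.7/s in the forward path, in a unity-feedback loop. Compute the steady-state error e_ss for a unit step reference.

The open loop G_c(s)G_p(s) has a pole at the origin (type 1), so the static position error constant is infinite and e_ss = 1/(1+∞) = 0.

0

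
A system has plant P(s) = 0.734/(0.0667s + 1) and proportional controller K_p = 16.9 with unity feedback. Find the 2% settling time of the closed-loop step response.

T_s ≈ 0.0199 s

Closed loop: T(s) = K_p·P/(1+K_p·P) = 12.4/(0.0667s + 1 + 12.4), with pole at s = −(1 + 12.4)/0.0667 = −201.
τ = 1/201 = 0.004976 s, so 2% settling time ≈ 4τ = 0.0199 s.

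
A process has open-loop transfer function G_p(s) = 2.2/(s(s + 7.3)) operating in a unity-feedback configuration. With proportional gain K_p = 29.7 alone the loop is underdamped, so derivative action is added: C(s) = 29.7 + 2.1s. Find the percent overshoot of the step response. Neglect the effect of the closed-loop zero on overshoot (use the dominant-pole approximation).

3.24%

Forward path: (29.7 + 2.1s)·2.2/(s(s+7.3)). The closed-loop characteristic equation is s² + (7.3 + 2.2·2.1)s + 2.2·29.7 = 0.
That is s² + 11.92s + 65.34 = 0, so ω_n = 8.083 rad/s and ζ = 11.92/(2·8.083) = 0.7373.
%OS = 100·exp(−πζ/√(1−ζ²)) = 3.24%.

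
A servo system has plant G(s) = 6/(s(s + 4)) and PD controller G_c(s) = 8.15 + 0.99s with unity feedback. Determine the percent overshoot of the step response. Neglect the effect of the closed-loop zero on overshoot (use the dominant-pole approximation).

Forward path: (8.15 + 0.99s)·6/(s(s+4)). The closed-loop characteristic equation is s² + (4 + 6·0.99)s + 6·8.15 = 0.
That is s² + 9.94s + 48.9 = 0, so ω_n = 6.993 rad/s and ζ = 9.94/(2·6.993) = 0.7107.
%OS = 100·exp(−πζ/√(1−ζ²)) = 4.18%.

4.18%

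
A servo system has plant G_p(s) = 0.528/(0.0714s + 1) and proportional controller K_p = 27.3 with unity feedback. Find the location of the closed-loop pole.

Closed loop: T(s) = K_p·G_p/(1+K_p·G_p) = 14.41/(0.0714s + 1 + 14.41), with pole at s = −(1 + 14.41)/0.0714 = −215.9.

s = -215.9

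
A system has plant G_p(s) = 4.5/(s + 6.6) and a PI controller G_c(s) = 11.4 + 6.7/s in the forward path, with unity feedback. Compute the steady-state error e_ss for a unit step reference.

0

The open loop G_c(s)G_p(s) has a pole at the origin (type 1), so the static position error constant is infinite and e_ss = 1/(1+∞) = 0.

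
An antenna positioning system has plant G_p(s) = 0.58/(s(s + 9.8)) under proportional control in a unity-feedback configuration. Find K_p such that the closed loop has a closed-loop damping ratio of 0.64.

K_p = 101

Closed-loop characteristic equation: s² + 9.8s + K_p·0.58 = 0.
So ω_n = √(0.58K_p) and 2ζω_n = 9.8, giving ζ = 9.8/(2√(0.58K_p)).
Setting ζ = 0.64: √(0.58K_p) = 9.8/(2·0.64) = 7.656, so K_p = 58.62/0.58 = 101.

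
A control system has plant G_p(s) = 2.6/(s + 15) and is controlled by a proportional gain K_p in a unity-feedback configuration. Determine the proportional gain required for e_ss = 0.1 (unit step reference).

K_p = 51.9

Steady-state error for a unit step on this type-0 loop is 1/(1 + K_p·G_p(0)).
G_p(0) = 0.1733. Require 1/(1 + K_p·0.1733) = 0.1, so 1 + 0.1733·K_p = 10.
K_p = (10 − 1)/0.1733 = 51.9.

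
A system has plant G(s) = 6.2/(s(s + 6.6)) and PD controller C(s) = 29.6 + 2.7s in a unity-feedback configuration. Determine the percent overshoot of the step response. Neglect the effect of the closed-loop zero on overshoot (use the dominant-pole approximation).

Forward path: (29.6 + 2.7s)·6.2/(s(s+6.6)). The closed-loop characteristic equation is s² + (6.6 + 6.2·2.7)s + 6.2·29.6 = 0.
That is s² + 23.34s + 183.5 = 0, so ω_n = 13.55 rad/s and ζ = 23.34/(2·13.55) = 0.8614.
%OS = 100·exp(−πζ/√(1−ζ²)) = 0.485%.

0.485%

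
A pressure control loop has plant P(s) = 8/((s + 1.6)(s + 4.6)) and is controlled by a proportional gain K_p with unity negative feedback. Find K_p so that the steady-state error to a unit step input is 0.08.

For a type-0 loop with proportional control, e_ss = 1/(1 + K_p·P(0)).
P(0) = 1.087. Require 1/(1 + K_p·1.087) = 0.08, so 1 + 1.087·K_p = 12.5.
K_p = (12.5 − 1)/1.087 = 10.6.

K_p = 10.6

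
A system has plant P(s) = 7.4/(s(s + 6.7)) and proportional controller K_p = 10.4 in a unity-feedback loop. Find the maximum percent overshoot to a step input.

27.3%

From 1 + K_pP(s) = 0: s² + 6.7s + 76.96 = 0 ⇒ ω_n = 8.773, ζ = 0.3819.
%OS = 100·exp(−πζ/√(1−ζ²)) = 100·exp(−π·0.3819/√0.8542) = 27.3%.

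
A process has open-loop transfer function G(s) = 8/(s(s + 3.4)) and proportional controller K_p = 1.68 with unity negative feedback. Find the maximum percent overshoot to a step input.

19.3%

Closed-loop characteristic equation: s² + 3.4s + 13.44 = 0, so ω_n = 3.666 rad/s and ζ = 3.4/(2·3.666) = 0.4637.
%OS = 100·exp(−πζ/√(1−ζ²)) = 100·exp(−π·0.4637/√0.785) = 19.3%.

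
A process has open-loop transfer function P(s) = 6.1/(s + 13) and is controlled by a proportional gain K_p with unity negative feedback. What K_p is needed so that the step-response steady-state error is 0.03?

K_p = 68.9

Steady-state error for a unit step on this type-0 loop is 1/(1 + K_p·P(0)).
P(0) = 0.4692. Require 1/(1 + K_p·0.4692) = 0.03, so 1 + 0.4692·K_p = 33.33.
K_p = (33.33 − 1)/0.4692 = 68.9.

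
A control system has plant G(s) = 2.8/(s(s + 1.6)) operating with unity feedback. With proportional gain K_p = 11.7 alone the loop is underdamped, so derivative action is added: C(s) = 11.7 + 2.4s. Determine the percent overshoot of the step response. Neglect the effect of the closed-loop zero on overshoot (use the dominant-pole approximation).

3.6%

Forward path: (11.7 + 2.4s)·2.8/(s(s+1.6)). The closed-loop characteristic equation is s² + (1.6 + 2.8·2.4)s + 2.8·11.7 = 0.
That is s² + 8.32s + 32.76 = 0, so ω_n = 5.724 rad/s and ζ = 8.32/(2·5.724) = 0.7268.
%OS = 100·exp(−πζ/√(1−ζ²)) = 3.6%.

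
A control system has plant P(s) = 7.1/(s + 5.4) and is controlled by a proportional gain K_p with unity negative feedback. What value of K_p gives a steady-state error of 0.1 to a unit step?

The loop is type 0, so e_ss(step) = 1/(1 + K_pos) with K_pos = K_p·P(0).
P(0) = 1.315. Require 1/(1 + K_p·1.315) = 0.1, so 1 + 1.315·K_p = 10.
K_p = (10 − 1)/1.315 = 6.85.

K_p = 6.85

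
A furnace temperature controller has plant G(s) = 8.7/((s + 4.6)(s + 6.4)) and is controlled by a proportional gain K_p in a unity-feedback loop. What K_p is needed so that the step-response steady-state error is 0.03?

K_p = 109

Steady-state error for a unit step on this type-0 loop is 1/(1 + K_p·G(0)).
G(0) = 0.2955. Require 1/(1 + K_p·0.2955) = 0.03, so 1 + 0.2955·K_p = 33.33.
K_p = (33.33 − 1)/0.2955 = 109.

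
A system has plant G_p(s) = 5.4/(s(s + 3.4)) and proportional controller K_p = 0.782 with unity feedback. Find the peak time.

T_p = 2.72 s

Closed-loop characteristic equation: s² + 3.4s + 4.223 = 0, so ω_n = 2.055 rad/s and ζ = 3.4/(2·2.055) = 0.8273.
Damped frequency ω_d = ω_n√(1−ζ²) = 1.154 rad/s, so peak time T_p = π/ω_d = 2.72 s.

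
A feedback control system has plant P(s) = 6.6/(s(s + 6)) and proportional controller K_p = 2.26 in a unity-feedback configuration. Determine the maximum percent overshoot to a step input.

2.08%

The closed-loop denominator s² + 6s + 14.92 gives ω_n = √14.92 = 3.862 and ζ = 6/(2ω_n) = 0.7768.
%OS = 100·exp(−πζ/√(1−ζ²)) = 100·exp(−π·0.7768/√0.3966) = 2.08%.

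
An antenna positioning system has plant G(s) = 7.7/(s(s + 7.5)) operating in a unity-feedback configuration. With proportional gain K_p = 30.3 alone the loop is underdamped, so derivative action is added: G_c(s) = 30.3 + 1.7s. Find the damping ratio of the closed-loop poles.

Forward path: (30.3 + 1.7s)·7.7/(s(s+7.5)). The closed-loop characteristic equation is s² + (7.5 + 7.7·1.7)s + 7.7·30.3 = 0.
That is s² + 20.59s + 233.3 = 0, so ω_n = 15.27 rad/s and ζ = 20.59/(2·15.27) = 0.674.

ζ = 0.674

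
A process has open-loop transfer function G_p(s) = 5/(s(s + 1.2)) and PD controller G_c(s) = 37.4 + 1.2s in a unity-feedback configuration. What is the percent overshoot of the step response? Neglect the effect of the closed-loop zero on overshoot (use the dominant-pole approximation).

Forward path: (37.4 + 1.2s)·5/(s(s+1.2)). The closed-loop characteristic equation is s² + (1.2 + 5·1.2)s + 5·37.4 = 0.
That is s² + 7.2s + 187 = 0, so ω_n = 13.67 rad/s and ζ = 7.2/(2·13.67) = 0.2633.
%OS = 100·exp(−πζ/√(1−ζ²)) = 42.4%.

42.4%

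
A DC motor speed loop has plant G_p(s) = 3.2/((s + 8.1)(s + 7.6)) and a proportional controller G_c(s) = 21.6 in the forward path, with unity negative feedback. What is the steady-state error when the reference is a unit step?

0.471

The loop is type 0. Static position error constant K_pos = G_c(0)·G_p(0) = 21.6·0.05198 = 1.123.
Steady-state error to a unit step: e_ss = 1/(1+K_pos) = 1/2.123 = 0.471.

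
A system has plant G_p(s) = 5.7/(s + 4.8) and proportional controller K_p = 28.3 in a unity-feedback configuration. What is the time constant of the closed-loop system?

Closed-loop transfer function: T(s) = K_p·G_p(s)/(1 + K_p·G_p(s)) = 161.3/(s + 4.8 + 161.3) = 161.3/(s + 166.1).
Time constant τ = 1/166.1 = 0.00602 s.

τ = 0.00602 s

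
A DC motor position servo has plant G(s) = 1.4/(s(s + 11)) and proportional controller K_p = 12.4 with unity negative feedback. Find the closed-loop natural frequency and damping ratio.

With unity feedback the closed-loop characteristic equation is s² + 11s + 12.4·1.4 = s² + 11s + 17.36 = 0.
Matching s² + 2ζω_n s + ω_n²: ω_n = √17.36 = 4.167 rad/s and 2ζω_n = 11, so ζ = 11/(2·4.167) = 1.32.

ω_n = 4.17 rad/s, ζ = 1.32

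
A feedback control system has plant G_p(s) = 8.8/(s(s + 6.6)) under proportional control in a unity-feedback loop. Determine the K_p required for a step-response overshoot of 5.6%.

From %OS = 100·exp(−πζ/√(1−ζ²)) = 5.6%, ζ = −ln(0.056)/√(π²+ln²(0.056)) = 0.6761.
Characteristic equation s² + 6.6s + 8.8K_p = 0 gives ζ = 6.6/(2√(8.8K_p)).
Setting ζ = 0.6761: √(8.8K_p) = 6.6/(2·0.6761) = 4.881, so K_p = 23.83/8.8 = 2.71.

K_p = 2.71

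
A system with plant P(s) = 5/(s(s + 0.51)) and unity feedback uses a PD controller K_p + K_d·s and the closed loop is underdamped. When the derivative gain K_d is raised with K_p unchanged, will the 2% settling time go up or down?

decrease

Characteristic equation s² + (0.51 + 5K_d)s + 5K_p = 0: raising K_d increases ζω_n = (0.51+5K_d)/2 while the loop stays underdamped, so T_s ≈ 4/(ζω_n) decreases.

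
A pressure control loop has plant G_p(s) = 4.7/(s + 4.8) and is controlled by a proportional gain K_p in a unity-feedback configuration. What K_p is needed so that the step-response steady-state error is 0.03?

For a type-0 loop with proportional control, e_ss = 1/(1 + K_p·G_p(0)).
G_p(0) = 0.9792. Require 1/(1 + K_p·0.9792) = 0.03, so 1 + 0.9792·K_p = 33.33.
K_p = (33.33 − 1)/0.9792 = 33.

K_p = 33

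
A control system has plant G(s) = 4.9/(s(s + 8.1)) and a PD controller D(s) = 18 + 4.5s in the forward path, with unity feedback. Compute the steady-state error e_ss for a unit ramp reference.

The loop has one pole at the origin (type 1). Velocity error constant K_v = lim_{s→0} s·D(s)G(s) = 18·4.9/8.1 = 10.89.
Steady-state error to a unit ramp: e_ss = 1/K_v = 0.0918.

0.0918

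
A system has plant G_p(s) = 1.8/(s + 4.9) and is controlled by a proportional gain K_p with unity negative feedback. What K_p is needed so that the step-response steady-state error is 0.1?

For a type-0 loop with proportional control, e_ss = 1/(1 + K_p·G_p(0)).
G_p(0) = 0.3673. Require 1/(1 + K_p·0.3673) = 0.1, so 1 + 0.3673·K_p = 10.
K_p = (10 − 1)/0.3673 = 24.5.

K_p = 24.5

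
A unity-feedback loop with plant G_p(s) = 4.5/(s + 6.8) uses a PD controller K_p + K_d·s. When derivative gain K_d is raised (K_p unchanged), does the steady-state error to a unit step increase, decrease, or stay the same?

K_d affects only the transient (the s-coefficient); the DC loop gain, and hence e_ss, depends only on K_p.

unchanged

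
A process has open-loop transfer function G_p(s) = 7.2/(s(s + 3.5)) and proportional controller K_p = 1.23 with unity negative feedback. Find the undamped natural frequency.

ω_n = 2.98 rad/s

With unity feedback the closed-loop characteristic equation is s² + 3.5s + 1.23·7.2 = s² + 3.5s + 8.856 = 0.
So ω_n² = 8.856 ⇒ ω_n = 2.976 rad/s, and ζ = 3.5/(2ω_n) = 0.588.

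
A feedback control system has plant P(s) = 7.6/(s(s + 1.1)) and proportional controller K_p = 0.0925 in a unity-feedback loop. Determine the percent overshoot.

6.52%

Closed-loop characteristic equation: s² + 1.1s + 0.703 = 0, so ω_n = 0.8385 rad/s and ζ = 1.1/(2·0.8385) = 0.656.
%OS = 100·exp(−πζ/√(1−ζ²)) = 100·exp(−π·0.656/√0.5697) = 6.52%.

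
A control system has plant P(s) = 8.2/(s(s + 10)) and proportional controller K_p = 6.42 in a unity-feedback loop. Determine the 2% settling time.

The closed-loop denominator s² + 10s + 52.64 gives ω_n = √52.64 = 7.256 and ζ = 10/(2ω_n) = 0.6891.
2% settling time T_s ≈ 4/(ζω_n) = 4/5 = 0.8 s.

T_s ≈ 0.8 s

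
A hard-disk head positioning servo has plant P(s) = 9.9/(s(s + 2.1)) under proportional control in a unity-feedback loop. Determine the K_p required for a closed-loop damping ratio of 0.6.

K_p = 0.309

Closed-loop characteristic equation: s² + 2.1s + K_p·9.9 = 0.
So ω_n = √(9.9K_p) and 2ζω_n = 2.1, giving ζ = 2.1/(2√(9.9K_p)).
Setting ζ = 0.6: √(9.9K_p) = 2.1/(2·0.6) = 1.75, so K_p = 3.063/9.9 = 0.309.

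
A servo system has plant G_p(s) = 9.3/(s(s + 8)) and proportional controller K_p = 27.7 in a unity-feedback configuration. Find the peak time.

The closed-loop denominator s² + 8s + 257.6 gives ω_n = √257.6 = 16.05 and ζ = 8/(2ω_n) = 0.2492.
Damped frequency ω_d = ω_n√(1−ζ²) = 15.54 rad/s, so peak time T_p = π/ω_d = 0.202 s.

T_p = 0.202 s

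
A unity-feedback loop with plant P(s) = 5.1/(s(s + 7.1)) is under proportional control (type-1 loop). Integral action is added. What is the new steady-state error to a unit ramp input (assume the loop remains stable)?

The integrator raises the loop to type 2, so K_v → ∞ and e_ss to a ramp is zero.

0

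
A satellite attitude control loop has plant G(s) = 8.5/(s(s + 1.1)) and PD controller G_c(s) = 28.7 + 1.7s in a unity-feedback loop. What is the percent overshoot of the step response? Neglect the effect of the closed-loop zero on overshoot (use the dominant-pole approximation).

16.5%

Forward path: (28.7 + 1.7s)·8.5/(s(s+1.1)). The closed-loop characteristic equation is s² + (1.1 + 8.5·1.7)s + 8.5·28.7 = 0.
That is s² + 15.55s + 243.9 = 0, so ω_n = 15.62 rad/s and ζ = 15.55/(2·15.62) = 0.4978.
%OS = 100·exp(−πζ/√(1−ζ²)) = 16.5%.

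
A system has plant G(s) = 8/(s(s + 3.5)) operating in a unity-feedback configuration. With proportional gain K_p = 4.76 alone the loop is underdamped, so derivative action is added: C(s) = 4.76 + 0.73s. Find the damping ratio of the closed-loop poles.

Forward path: (4.76 + 0.73s)·8/(s(s+3.5)). The closed-loop characteristic equation is s² + (3.5 + 8·0.73)s + 8·4.76 = 0.
That is s² + 9.34s + 38.08 = 0, so ω_n = 6.171 rad/s and ζ = 9.34/(2·6.171) = 0.7568.

ζ = 0.757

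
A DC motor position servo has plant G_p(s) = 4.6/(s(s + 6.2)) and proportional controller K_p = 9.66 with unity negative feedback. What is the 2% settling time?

Closed-loop characteristic equation: s² + 6.2s + 44.44 = 0, so ω_n = 6.666 rad/s and ζ = 6.2/(2·6.666) = 0.465.
2% settling time T_s ≈ 4/(ζω_n) = 4/3.1 = 1.29 s.

T_s ≈ 1.29 s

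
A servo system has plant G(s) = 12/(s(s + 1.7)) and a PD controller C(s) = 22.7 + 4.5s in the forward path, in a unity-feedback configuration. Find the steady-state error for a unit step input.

The open loop C(s)G(s) has a pole at the origin (type 1), so the static position error constant is infinite and e_ss = 1/(1+∞) = 0.

0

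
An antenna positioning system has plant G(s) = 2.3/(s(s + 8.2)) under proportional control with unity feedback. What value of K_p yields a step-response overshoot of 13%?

From %OS = 100·exp(−πζ/√(1−ζ²)) = 13%, ζ = −ln(0.13)/√(π²+ln²(0.13)) = 0.5446.
Characteristic equation s² + 8.2s + 2.3K_p = 0 gives ζ = 8.2/(2√(2.3K_p)).
Setting ζ = 0.5446: √(2.3K_p) = 8.2/(2·0.5446) = 7.528, so K_p = 56.67/2.3 = 24.6.

K_p = 24.6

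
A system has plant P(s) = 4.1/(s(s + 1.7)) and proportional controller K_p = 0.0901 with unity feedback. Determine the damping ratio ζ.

ζ = 1.4

With unity feedback the closed-loop characteristic equation is s² + 1.7s + 0.0901·4.1 = s² + 1.7s + 0.3694 = 0.
So ω_n² = 0.3694 ⇒ ω_n = 0.6078 rad/s, and ζ = 1.7/(2ω_n) = 1.4.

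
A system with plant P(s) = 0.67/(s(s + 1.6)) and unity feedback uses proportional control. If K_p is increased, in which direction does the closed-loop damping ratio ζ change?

ζ = 1.6/(2√(0.67K_p)); increasing K_p raises the denominator, so ζ falls.

decrease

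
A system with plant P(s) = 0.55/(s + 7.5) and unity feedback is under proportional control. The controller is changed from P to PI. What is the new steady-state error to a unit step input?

0

The integrator makes K_pos = lim_{s→0} C(s)G(s) infinite, so e_ss = 1/(1+K_pos) = 0.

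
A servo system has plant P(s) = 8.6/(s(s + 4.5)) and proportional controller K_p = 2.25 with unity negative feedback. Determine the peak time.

Closed-loop characteristic equation: s² + 4.5s + 19.35 = 0, so ω_n = 4.399 rad/s and ζ = 4.5/(2·4.399) = 0.5115.
Damped frequency ω_d = ω_n√(1−ζ²) = 3.78 rad/s, so peak time T_p = π/ω_d = 0.831 s.

T_p = 0.831 s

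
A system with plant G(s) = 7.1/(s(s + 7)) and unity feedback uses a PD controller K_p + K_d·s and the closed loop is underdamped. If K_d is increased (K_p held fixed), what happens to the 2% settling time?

decrease

Characteristic equation s² + (7 + 7.1K_d)s + 7.1K_p = 0: raising K_d increases ζω_n = (7+7.1K_d)/2 while the loop stays underdamped, so T_s ≈ 4/(ζω_n) decreases.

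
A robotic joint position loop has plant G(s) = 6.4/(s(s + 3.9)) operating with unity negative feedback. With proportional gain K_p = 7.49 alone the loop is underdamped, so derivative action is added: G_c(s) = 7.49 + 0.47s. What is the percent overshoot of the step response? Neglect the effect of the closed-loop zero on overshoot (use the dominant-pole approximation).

16.4%

Forward path: (7.49 + 0.47s)·6.4/(s(s+3.9)). The closed-loop characteristic equation is s² + (3.9 + 6.4·0.47)s + 6.4·7.49 = 0.
That is s² + 6.908s + 47.94 = 0, so ω_n = 6.924 rad/s and ζ = 6.908/(2·6.924) = 0.4989.
%OS = 100·exp(−πζ/√(1−ζ²)) = 16.4%.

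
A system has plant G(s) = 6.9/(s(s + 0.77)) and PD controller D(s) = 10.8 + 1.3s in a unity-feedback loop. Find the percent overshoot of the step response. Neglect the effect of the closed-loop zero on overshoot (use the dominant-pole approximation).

11.7%

Forward path: (10.8 + 1.3s)·6.9/(s(s+0.77)). The closed-loop characteristic equation is s² + (0.77 + 6.9·1.3)s + 6.9·10.8 = 0.
That is s² + 9.74s + 74.52 = 0, so ω_n = 8.632 rad/s and ζ = 9.74/(2·8.632) = 0.5641.
%OS = 100·exp(−πζ/√(1−ζ²)) = 11.7%.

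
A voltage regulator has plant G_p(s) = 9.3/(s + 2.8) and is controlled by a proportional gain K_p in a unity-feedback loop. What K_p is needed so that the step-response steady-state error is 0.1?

K_p = 2.71

The loop is type 0, so e_ss(step) = 1/(1 + K_pos) with K_pos = K_p·G_p(0).
G_p(0) = 3.321. Require 1/(1 + K_p·3.321) = 0.1, so 1 + 3.321·K_p = 10.
K_p = (10 − 1)/3.321 = 2.71.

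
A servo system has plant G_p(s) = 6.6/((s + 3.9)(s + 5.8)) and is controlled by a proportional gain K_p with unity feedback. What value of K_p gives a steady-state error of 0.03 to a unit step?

For a type-0 loop with proportional control, e_ss = 1/(1 + K_p·G_p(0)).
G_p(0) = 0.2918. Require 1/(1 + K_p·0.2918) = 0.03, so 1 + 0.2918·K_p = 33.33.
K_p = (33.33 − 1)/0.2918 = 111.

K_p = 111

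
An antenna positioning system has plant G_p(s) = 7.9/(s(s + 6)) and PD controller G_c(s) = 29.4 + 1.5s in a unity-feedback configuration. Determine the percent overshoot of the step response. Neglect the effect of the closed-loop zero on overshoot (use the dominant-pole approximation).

Forward path: (29.4 + 1.5s)·7.9/(s(s+6)). The closed-loop characteristic equation is s² + (6 + 7.9·1.5)s + 7.9·29.4 = 0.
That is s² + 17.85s + 232.3 = 0, so ω_n = 15.24 rad/s and ζ = 17.85/(2·15.24) = 0.5856.
%OS = 100·exp(−πζ/√(1−ζ²)) = 10.3%.

10.3%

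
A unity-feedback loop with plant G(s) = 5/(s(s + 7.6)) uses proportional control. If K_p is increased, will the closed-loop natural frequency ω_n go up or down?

increase

ω_n = √(5·K_p), which grows with K_p.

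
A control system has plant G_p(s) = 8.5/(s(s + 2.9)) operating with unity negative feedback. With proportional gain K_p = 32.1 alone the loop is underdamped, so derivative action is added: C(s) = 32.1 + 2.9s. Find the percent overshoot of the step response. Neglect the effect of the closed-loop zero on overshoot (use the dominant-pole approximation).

Forward path: (32.1 + 2.9s)·8.5/(s(s+2.9)). The closed-loop characteristic equation is s² + (2.9 + 8.5·2.9)s + 8.5·32.1 = 0.
That is s² + 27.55s + 272.9 = 0, so ω_n = 16.52 rad/s and ζ = 27.55/(2·16.52) = 0.8339.
%OS = 100·exp(−πζ/√(1−ζ²)) = 0.868%.

0.868%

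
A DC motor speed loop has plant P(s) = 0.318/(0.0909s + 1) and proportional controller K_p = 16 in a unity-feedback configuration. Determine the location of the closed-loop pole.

Closed loop: T(s) = K_p·P/(1+K_p·P) = 5.088/(0.0909s + 1 + 5.088), with pole at s = −(1 + 5.088)/0.0909 = −66.97.

s = -66.97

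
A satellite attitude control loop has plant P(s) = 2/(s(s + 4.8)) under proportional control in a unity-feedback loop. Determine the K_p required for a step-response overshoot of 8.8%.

From %OS = 100·exp(−πζ/√(1−ζ²)) = 8.8%, ζ = −ln(0.088)/√(π²+ln²(0.088)) = 0.6119.
Characteristic equation s² + 4.8s + 2K_p = 0 gives ζ = 4.8/(2√(2K_p)).
Setting ζ = 0.6119: √(2K_p) = 4.8/(2·0.6119) = 3.922, so K_p = 15.38/2 = 7.69.

K_p = 7.69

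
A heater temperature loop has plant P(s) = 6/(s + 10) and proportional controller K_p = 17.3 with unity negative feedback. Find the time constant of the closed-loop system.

Closed-loop transfer function: T(s) = K_p·P(s)/(1 + K_p·P(s)) = 103.8/(s + 10 + 103.8) = 103.8/(s + 113.8).
Time constant τ = 1/113.8 = 0.00879 s.

τ = 0.00879 s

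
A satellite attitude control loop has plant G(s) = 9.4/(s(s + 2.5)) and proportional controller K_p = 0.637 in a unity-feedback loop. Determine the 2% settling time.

T_s ≈ 3.2 s

From 1 + K_pG(s) = 0: s² + 2.5s + 5.988 = 0 ⇒ ω_n = 2.447, ζ = 0.5108.
2% settling time T_s ≈ 4/(ζω_n) = 4/1.25 = 3.2 s.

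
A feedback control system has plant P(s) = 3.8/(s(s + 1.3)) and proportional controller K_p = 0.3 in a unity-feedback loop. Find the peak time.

T_p = 3.71 s

The closed-loop denominator s² + 1.3s + 1.14 gives ω_n = √1.14 = 1.068 and ζ = 1.3/(2ω_n) = 0.6088.
Damped frequency ω_d = ω_n√(1−ζ²) = 0.8471 rad/s, so peak time T_p = π/ω_d = 3.71 s.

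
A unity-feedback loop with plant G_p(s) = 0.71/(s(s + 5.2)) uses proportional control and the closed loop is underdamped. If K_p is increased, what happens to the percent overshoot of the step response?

increase

Characteristic equation s² + 5.2s + K_p·0.71 = 0: raising K_p raises ω_n while 2ζω_n = 5.2 is fixed, so ζ falls and overshoot grows.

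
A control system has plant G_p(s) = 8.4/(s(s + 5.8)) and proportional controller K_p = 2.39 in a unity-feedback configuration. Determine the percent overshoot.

6.94%

The closed-loop denominator s² + 5.8s + 20.08 gives ω_n = √20.08 = 4.481 and ζ = 5.8/(2ω_n) = 0.6472.
%OS = 100·exp(−πζ/√(1−ζ²)) = 100·exp(−π·0.6472/√0.5811) = 6.94%.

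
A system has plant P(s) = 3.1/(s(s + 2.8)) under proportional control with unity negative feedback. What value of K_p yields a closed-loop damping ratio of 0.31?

Closed-loop characteristic equation: s² + 2.8s + K_p·3.1 = 0.
So ω_n = √(3.1K_p) and 2ζω_n = 2.8, giving ζ = 2.8/(2√(3.1K_p)).
Setting ζ = 0.31: √(3.1K_p) = 2.8/(2·0.31) = 4.516, so K_p = 20.4/3.1 = 6.58.

K_p = 6.58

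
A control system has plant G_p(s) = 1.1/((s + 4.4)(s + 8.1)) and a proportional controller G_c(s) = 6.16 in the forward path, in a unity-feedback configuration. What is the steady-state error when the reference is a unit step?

0.84

The loop is type 0. Static position error constant K_pos = G_c(0)·G_p(0) = 6.16·0.03086 = 0.1901.
Steady-state error to a unit step: e_ss = 1/(1+K_pos) = 1/1.19 = 0.84.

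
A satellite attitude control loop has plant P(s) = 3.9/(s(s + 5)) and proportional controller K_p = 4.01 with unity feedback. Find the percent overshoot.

Closed-loop characteristic equation: s² + 5s + 15.64 = 0, so ω_n = 3.955 rad/s and ζ = 5/(2·3.955) = 0.6322.
%OS = 100·exp(−πζ/√(1−ζ²)) = 100·exp(−π·0.6322/√0.6004) = 7.71%.

7.71%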